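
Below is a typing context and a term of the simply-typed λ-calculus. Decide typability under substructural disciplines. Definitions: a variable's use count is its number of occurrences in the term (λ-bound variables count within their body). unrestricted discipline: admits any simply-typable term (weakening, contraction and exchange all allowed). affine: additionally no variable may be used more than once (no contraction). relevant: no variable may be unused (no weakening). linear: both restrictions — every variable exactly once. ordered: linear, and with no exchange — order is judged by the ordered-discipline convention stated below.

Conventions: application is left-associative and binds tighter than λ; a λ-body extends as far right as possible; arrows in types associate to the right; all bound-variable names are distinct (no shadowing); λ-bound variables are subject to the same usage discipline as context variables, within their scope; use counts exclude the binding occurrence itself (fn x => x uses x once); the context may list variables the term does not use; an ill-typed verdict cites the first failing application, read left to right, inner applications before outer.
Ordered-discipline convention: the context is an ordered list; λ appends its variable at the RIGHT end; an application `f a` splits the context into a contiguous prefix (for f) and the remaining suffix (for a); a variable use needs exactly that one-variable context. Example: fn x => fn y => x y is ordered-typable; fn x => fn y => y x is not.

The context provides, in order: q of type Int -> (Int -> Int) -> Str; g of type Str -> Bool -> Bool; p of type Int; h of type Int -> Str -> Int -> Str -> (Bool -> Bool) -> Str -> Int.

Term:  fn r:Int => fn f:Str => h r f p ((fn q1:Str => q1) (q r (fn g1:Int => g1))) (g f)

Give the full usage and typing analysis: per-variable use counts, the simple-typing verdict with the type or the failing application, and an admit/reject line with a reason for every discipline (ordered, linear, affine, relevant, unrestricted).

usage: q ×1, g ×1, p ×1, h ×1, r (λ-bound) ×2, f (λ-bound) ×2, q1 (λ-bound) ×1, g1 (λ-bound) ×1
left-to-right use order: h, r, f, p, q1, q, r, g1, g, f
typing: ✓ — Int -> Str -> Str -> Int
ordered: ✗, repeated use of r ×2, f ×2
linear: ✗, repeated use of r ×2, f ×2
affine: ✗, repeated use of r ×2, f ×2
relevant: ✓, at least one use each (q, g, p, h, r, f, q1, g1)
unrestricted: ✓, typability at Int -> Str -> Str -> Int is all that's needed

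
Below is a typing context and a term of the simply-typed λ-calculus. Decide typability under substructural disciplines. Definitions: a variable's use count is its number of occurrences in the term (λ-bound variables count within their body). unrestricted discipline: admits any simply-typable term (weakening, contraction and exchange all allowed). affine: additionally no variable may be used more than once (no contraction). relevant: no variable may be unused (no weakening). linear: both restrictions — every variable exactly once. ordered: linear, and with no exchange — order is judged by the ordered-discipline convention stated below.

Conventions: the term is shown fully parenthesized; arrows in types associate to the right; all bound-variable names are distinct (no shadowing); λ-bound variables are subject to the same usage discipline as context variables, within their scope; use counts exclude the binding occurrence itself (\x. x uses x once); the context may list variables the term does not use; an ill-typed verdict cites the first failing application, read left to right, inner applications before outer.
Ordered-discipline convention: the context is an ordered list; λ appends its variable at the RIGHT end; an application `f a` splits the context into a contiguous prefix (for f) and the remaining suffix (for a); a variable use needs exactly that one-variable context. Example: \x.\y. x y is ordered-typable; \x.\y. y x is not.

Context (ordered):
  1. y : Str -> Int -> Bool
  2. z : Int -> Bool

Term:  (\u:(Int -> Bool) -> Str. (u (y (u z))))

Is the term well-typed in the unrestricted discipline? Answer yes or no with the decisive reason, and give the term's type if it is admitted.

yes — typability at ((Int -> Bool) -> Str) -> Str is all that's needed; term : ((Int -> Bool) -> Str) -> Str
variable uses: y: 1, z: 1, u (bound): 2
left-to-right use order: u, y, u, z
typing: the term checks, with type ((Int -> Bool) -> Str) -> Str
summary: ordered ✗ · linear ✗ · affine ✗ · relevant ✓ · unrestricted ✓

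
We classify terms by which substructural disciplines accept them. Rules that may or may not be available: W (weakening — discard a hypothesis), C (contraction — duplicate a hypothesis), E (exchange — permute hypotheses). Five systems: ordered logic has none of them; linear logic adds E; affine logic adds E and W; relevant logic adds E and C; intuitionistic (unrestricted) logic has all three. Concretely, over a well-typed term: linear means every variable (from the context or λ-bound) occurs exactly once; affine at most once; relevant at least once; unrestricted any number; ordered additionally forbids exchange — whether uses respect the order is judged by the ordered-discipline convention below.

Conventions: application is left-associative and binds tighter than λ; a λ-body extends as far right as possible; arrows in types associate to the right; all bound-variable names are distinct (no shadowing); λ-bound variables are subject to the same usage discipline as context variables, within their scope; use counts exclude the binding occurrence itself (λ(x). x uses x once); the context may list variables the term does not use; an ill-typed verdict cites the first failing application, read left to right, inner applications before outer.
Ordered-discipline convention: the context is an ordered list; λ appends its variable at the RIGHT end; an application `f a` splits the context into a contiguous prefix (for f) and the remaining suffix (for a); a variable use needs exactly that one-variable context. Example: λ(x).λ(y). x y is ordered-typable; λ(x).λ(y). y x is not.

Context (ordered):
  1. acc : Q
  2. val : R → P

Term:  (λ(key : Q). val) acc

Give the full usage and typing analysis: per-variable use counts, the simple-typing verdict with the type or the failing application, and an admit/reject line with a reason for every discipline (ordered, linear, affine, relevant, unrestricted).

use counts: acc=1; val=1; key [bound]=0
left-to-right use order: val, acc
typing: the term checks, with type R → P
ordered: ✗, key left unused
linear: ✗, key left unused
affine: ✓, none of acc, val, key used more than once
relevant: ✗, key left unused
unrestricted: ✓, typability at R → P is all that's needed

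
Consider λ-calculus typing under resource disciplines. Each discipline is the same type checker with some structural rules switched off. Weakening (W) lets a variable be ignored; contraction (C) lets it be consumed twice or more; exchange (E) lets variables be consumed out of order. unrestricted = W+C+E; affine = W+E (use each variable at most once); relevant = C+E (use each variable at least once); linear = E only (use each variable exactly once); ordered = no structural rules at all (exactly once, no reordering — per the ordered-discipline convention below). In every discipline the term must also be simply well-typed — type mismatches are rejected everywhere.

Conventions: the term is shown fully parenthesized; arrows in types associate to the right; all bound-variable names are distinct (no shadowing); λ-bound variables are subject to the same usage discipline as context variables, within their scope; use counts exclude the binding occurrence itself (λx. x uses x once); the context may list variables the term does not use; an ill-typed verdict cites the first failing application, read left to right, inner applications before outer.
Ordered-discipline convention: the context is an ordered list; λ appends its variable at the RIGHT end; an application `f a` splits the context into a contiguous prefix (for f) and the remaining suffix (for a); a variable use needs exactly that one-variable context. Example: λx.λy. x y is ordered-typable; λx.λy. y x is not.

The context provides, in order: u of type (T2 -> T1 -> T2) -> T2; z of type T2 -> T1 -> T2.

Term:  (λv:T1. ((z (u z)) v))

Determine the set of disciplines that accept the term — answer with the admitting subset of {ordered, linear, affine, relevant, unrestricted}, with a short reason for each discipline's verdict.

accepted by: relevant, unrestricted
use counts: u=1; z=2; v (λ-bound)=1
left-to-right use order: z, u, z, v
typing: ✓ — T1 -> T2
ordered ✗ (repeated use of z ×2)
linear ✗ (repeated use of z ×2)
affine ✗ (repeated use of z ×2)
relevant ✓ (none of u, z, v goes unused)
unrestricted ✓ (type-checks (T1 -> T2) and nothing is barred)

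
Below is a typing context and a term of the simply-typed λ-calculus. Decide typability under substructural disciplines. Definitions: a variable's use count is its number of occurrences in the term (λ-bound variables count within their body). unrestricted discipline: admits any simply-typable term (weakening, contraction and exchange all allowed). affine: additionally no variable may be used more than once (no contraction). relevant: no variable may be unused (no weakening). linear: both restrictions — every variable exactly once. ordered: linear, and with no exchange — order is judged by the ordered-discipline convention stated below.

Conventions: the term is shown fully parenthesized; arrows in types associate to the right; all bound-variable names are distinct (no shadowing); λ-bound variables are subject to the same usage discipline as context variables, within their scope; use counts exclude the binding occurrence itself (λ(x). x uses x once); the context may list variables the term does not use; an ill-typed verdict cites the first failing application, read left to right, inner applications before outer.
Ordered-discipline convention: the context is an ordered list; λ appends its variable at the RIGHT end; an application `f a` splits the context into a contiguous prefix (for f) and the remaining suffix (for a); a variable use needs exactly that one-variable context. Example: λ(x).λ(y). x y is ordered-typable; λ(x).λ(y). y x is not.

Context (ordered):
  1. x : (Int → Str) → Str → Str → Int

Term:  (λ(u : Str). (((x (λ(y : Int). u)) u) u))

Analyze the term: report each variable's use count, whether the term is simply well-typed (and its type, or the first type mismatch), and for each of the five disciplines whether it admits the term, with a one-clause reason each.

counts: x: 1; u (bound): 3; y (bound): 0
left-to-right use order: x, u, u, u
typing: well-typed at Str → Int
ordered ✗ (uses contraction: u ×3; y left unused)
linear ✗ (uses contraction: u ×3; y left unused)
affine ✗ (uses contraction: u ×3)
relevant ✗ (y left unused)
unrestricted ✓ (typability at Str → Int is all that's needed)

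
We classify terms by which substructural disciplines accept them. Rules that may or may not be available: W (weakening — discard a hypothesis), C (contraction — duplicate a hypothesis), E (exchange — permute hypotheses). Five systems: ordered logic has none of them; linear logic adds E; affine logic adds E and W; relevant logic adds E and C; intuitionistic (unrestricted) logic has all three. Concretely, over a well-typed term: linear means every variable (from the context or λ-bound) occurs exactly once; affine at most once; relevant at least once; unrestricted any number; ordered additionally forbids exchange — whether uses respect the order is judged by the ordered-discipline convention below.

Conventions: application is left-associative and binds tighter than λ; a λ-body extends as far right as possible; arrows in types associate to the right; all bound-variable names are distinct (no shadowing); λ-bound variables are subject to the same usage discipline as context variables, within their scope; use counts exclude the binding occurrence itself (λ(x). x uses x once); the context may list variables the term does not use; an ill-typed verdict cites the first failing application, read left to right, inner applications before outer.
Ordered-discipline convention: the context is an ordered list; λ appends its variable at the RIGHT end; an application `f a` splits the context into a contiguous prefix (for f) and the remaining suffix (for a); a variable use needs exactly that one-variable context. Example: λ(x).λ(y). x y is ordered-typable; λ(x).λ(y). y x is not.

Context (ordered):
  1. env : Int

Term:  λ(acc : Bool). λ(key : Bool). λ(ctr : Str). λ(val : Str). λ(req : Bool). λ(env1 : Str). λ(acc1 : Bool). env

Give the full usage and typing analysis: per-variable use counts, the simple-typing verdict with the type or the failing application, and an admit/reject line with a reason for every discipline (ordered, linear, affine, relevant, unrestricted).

usage: env: 1, acc [bound]: 0, key [bound]: 0, ctr [bound]: 0, val [bound]: 0, req [bound]: 0, env1 [bound]: 0, acc1 [bound]: 0
order of uses: env
typing: the term checks, with type Bool → Bool → Str → Str → Bool → Str → Bool → Int
ordered: ✗, acc, key, ctr, val, req, env1, acc1 left unused
linear: ✗, acc, key, ctr, val, req, env1, acc1 left unused
affine: ✓, no duplicate uses among env, acc, key, ctr, val, req, env1, acc1
relevant: ✗, acc, key, ctr, val, req, env1, acc1 left unused
unrestricted: ✓, type-checks (Bool → Bool → Str → Str → Bool → Str → Bool → Int) and nothing is barred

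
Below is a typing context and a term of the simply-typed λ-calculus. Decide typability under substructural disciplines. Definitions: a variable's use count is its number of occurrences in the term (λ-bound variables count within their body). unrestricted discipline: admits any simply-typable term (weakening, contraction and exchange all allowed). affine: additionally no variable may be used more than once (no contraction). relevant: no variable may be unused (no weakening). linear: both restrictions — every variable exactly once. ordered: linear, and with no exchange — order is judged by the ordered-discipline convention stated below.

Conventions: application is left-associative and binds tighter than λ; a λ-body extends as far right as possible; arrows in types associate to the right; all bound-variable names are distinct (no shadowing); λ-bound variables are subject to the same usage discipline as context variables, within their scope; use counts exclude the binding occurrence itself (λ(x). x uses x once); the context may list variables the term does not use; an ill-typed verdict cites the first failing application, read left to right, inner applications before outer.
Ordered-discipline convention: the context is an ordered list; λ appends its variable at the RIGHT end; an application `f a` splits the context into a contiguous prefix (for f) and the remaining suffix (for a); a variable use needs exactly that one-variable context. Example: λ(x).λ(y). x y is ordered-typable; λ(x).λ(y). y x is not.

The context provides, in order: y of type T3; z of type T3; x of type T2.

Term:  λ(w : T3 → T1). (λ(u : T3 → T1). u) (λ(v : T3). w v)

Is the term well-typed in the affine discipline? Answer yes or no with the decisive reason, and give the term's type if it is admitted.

yes — y, z, x, w, u, v: no repeats, contraction unneeded; term : (T3 → T1) → T3 → T1
variable uses: y: 0, z: 0, x: 0, w (bound): 1, u (bound): 1, v (bound): 1
uses in reading order: u, w, v
typing: the term checks, with type (T3 → T1) → T3 → T1
per-discipline verdicts: ordered ✗; linear ✗; affine ✓; relevant ✗; unrestricted ✓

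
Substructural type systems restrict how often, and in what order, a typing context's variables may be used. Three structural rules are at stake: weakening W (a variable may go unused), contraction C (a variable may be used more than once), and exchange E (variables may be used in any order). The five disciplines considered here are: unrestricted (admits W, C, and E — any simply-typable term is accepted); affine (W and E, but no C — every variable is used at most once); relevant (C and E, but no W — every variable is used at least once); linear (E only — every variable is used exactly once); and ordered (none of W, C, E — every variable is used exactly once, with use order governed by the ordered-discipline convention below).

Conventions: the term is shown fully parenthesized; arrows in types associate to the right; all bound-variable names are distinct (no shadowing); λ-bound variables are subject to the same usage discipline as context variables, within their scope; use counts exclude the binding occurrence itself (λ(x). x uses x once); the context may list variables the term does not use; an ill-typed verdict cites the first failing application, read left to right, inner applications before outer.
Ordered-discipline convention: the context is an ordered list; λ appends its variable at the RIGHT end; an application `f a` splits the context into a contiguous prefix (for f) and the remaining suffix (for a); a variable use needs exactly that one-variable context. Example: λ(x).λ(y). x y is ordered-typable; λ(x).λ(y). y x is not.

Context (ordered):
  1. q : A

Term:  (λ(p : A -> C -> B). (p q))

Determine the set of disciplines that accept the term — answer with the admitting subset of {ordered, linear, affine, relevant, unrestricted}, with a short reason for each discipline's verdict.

admitted in: linear, affine, relevant, unrestricted
variable uses: q: 1; p (bound): 1
use order (left to right): p, q
typing: the term checks, with type (A -> C -> B) -> C -> B
ordered: ✗ — use order p, q needs exchange
linear: ✓ — exactly-once usage across q, p
affine: ✓ — none of q, p used more than once
relevant: ✓ — none of q, p goes unused
unrestricted: ✓ — typability at (A -> C -> B) -> C -> B is all that's needed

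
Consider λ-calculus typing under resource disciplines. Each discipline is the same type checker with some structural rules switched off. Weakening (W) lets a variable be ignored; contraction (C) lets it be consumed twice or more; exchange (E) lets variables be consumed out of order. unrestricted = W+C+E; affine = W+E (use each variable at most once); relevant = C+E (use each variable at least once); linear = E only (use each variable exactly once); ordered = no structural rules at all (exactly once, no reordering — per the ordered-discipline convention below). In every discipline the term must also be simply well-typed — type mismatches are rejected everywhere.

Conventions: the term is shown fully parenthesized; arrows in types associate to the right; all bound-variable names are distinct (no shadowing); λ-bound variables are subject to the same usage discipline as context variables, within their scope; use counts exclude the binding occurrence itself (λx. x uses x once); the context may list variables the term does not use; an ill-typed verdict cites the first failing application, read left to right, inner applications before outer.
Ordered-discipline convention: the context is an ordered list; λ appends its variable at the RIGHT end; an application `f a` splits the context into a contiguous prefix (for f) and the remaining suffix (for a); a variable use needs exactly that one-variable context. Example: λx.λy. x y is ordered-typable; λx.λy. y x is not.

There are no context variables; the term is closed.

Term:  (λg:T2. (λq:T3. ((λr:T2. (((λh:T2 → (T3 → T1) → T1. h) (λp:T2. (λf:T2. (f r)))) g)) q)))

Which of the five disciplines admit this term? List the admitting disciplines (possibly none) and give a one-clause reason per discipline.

accepted by: none
usage: g (bound) ×1; q (bound) ×1; r (bound) ×1; h (bound) ×1; p (bound) ×0; f (bound) ×1
left-to-right use order: h, f, r, g, q
typing: ill-typed: can't apply a value of type T2
ordered ✗ (a type mismatch blocks all five)
linear ✗ (the type mismatch rejects it)
affine ✗ (not simply typable)
relevant ✗ (fails simple typing)
unrestricted ✗ (a type mismatch blocks all five)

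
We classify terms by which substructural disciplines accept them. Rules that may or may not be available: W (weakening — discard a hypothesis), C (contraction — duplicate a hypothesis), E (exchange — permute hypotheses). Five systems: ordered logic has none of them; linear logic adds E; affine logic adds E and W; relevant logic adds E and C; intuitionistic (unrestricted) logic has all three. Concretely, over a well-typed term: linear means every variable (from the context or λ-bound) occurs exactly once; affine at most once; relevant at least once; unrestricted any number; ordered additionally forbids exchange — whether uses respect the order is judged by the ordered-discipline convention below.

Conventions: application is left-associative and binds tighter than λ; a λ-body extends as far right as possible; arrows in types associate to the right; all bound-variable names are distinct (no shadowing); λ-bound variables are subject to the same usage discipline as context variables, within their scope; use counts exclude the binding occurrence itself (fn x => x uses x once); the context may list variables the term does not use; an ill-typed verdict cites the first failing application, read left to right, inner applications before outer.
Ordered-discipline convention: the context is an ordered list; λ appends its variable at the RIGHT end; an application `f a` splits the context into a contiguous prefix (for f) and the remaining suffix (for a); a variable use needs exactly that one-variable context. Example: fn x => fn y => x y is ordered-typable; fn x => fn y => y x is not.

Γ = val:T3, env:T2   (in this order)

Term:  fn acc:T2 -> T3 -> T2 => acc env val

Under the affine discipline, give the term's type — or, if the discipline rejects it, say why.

term : (T2 -> T3 -> T2) -> T2
counts: val ×1; env ×1; acc (bound) ×1
order of uses: acc, env, val
typing: well-typed at (T2 -> T3 -> T2) -> T2
per-discipline verdicts: ordered ✗ | linear ✓ | affine ✓ | relevant ✓ | unrestricted ✓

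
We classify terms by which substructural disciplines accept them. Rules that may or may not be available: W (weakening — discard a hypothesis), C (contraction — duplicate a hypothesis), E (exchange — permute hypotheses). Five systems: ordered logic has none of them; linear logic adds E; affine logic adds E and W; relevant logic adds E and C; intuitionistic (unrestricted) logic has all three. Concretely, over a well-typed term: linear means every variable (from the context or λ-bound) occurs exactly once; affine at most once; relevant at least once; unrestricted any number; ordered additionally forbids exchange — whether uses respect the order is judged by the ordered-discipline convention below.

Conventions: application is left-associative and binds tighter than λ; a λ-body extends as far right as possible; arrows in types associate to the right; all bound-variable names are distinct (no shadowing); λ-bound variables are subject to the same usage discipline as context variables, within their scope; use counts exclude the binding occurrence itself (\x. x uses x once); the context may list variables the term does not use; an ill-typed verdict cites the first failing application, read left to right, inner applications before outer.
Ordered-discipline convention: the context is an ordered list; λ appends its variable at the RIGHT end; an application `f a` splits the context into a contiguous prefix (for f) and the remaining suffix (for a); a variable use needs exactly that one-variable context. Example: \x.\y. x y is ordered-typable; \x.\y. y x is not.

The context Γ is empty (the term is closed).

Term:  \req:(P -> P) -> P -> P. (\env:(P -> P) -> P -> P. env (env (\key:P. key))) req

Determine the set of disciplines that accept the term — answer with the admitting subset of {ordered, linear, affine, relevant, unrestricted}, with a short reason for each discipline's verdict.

admitted by: relevant, unrestricted
variable uses: req (bound): 1, env (bound): 2, key (bound): 1
left-to-right use order: env, env, key, req
typing: the term checks, with type ((P -> P) -> P -> P) -> P -> P
ordered: ✗, needs contraction — env ×2
linear: ✗, needs contraction — env ×2
affine: ✗, needs contraction — env ×2
relevant: ✓, none of req, env, key goes unused
unrestricted: ✓, type-checks (((P -> P) -> P -> P) -> P -> P) and nothing is barred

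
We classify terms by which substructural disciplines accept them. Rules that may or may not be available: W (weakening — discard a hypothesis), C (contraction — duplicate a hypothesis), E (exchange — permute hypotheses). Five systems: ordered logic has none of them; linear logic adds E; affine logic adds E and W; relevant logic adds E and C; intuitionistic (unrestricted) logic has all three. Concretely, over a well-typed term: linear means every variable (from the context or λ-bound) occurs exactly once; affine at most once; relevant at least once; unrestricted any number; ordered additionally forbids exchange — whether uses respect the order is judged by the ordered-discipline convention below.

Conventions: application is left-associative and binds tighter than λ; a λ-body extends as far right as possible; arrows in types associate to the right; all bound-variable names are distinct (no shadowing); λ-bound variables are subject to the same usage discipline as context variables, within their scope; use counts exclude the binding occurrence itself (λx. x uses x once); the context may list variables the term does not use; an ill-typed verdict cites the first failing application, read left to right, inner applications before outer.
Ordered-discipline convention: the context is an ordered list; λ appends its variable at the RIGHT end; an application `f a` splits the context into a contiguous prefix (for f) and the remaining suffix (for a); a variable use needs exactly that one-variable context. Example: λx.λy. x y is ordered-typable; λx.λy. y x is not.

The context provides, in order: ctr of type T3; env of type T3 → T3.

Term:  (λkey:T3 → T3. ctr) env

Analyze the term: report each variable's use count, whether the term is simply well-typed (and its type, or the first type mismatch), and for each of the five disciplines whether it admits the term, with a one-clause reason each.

counts: ctr: 1×, env: 1×, key (λ-bound): 0×
order of uses: ctr, env
typing: the term checks, with type T3
ordered: ✗, needs weakening: key unused
linear: ✗, needs weakening: key unused
affine: ✓, no duplicate uses among ctr, env, key
relevant: ✗, needs weakening: key unused
unrestricted: ✓, typability at T3 is all that's needed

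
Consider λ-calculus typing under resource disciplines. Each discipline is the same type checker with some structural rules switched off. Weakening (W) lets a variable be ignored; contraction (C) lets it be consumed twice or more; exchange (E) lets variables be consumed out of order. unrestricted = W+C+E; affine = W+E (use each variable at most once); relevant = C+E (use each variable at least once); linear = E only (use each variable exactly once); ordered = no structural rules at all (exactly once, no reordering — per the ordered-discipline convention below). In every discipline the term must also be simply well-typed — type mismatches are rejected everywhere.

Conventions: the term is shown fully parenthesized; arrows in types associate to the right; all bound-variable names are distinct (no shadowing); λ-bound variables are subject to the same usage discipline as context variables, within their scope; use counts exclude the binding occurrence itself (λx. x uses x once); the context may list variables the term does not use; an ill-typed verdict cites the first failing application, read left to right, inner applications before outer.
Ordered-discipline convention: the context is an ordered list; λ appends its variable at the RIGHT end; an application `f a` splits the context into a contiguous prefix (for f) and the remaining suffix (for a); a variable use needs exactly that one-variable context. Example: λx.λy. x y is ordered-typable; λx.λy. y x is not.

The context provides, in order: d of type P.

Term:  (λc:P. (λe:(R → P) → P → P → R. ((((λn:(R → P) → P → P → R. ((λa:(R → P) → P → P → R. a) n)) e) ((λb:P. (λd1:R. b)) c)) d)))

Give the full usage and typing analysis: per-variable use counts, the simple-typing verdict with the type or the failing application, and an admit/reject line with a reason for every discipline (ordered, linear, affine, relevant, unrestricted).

variable uses: d ×1, c [bound] ×1, e [bound] ×1, n [bound] ×1, a [bound] ×1, b [bound] ×1, d1 [bound] ×0
order of uses: a, n, e, b, c, d
typing: well-typed — term : P → ((R → P) → P → P → R) → P → R
ordered: ✗ — unused: d1 — weakening required
linear: ✗ — unused: d1 — weakening required
affine: ✓ — at most one use each (d, c, e, n, a, b, d1)
relevant: ✗ — unused: d1 — weakening required
unrestricted: ✓ — well-typed at P → ((R → P) → P → P → R) → P → R; no restrictions here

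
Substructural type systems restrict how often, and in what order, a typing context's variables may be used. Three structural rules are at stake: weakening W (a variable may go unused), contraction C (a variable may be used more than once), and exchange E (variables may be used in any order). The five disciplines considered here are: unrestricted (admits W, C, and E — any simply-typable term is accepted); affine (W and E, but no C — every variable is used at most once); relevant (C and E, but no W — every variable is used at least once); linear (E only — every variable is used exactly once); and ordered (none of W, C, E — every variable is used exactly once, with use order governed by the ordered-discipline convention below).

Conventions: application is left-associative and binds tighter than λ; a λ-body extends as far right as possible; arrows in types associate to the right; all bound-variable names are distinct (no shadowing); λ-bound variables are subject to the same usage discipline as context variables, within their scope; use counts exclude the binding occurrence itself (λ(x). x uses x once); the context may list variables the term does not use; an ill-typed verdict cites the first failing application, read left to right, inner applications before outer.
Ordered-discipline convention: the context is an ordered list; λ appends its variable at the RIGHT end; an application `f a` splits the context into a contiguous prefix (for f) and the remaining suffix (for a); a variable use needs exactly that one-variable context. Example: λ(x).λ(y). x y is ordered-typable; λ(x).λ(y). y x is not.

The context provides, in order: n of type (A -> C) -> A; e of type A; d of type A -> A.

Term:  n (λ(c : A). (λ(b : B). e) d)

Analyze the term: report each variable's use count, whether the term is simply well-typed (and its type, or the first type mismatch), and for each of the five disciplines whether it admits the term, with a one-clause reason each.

usage: n: 1×, e: 1×, d: 1×, c [bound]: 0×, b [bound]: 0×
use order (left to right): n, e, d
typing: ill-typed: an application expects B but receives A -> A
ordered ✗ (a type mismatch blocks all five)
linear ✗ (the type mismatch rejects it)
affine ✗ (not simply typable)
relevant ✗ (fails simple typing)
unrestricted ✗ (a type mismatch blocks all five)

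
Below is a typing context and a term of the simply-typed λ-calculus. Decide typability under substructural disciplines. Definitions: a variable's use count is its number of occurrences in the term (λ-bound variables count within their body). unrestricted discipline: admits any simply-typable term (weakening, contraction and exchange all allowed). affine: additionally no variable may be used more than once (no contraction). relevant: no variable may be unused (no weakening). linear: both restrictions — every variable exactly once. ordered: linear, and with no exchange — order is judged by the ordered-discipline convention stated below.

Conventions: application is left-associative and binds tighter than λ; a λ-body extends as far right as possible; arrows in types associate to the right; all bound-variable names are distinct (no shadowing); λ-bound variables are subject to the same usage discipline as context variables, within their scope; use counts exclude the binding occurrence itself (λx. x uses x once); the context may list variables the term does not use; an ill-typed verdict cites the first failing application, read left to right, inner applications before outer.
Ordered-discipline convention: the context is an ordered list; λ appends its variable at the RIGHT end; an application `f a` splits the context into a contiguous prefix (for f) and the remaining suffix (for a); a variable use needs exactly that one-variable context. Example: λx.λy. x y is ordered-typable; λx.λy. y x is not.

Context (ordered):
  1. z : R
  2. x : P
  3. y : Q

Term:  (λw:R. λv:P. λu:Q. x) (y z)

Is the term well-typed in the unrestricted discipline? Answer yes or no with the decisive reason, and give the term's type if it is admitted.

no — not simply typable
counts: z=1; x=1; y=1; w (λ-bound)=0; v (λ-bound)=0; u (λ-bound)=0
uses in reading order: x, y, z
typing: ill-typed: non-arrow in function slot: Q
across the five disciplines: ordered ✗ | linear ✗ | affine ✗ | relevant ✗ | unrestricted ✗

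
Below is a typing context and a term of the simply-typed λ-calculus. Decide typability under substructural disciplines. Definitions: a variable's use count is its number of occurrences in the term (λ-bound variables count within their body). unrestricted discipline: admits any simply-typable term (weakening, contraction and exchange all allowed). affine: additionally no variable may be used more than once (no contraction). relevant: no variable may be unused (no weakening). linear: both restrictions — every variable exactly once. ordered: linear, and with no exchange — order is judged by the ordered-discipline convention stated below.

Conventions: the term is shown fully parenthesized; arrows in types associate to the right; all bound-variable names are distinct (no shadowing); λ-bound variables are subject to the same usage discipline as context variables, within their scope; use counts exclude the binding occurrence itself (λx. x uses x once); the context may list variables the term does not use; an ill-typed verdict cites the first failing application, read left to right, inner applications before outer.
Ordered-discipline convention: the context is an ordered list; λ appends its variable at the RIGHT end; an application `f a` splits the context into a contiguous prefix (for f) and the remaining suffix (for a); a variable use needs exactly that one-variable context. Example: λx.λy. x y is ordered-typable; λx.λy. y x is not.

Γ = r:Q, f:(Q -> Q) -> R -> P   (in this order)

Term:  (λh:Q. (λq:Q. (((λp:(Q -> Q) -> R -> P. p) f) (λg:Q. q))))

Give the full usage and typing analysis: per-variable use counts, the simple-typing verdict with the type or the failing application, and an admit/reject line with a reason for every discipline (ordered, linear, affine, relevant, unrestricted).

usage: r=0, f=1, h [bound]=0, q [bound]=1, p [bound]=1, g [bound]=0
use order (left to right): p, f, q
typing: the term checks, with type Q -> Q -> R -> P
ordered: ✗ — r, h, g left unused
linear: ✗ — r, h, g left unused
affine: ✓ — none of r, f, h, q, p, g used more than once
relevant: ✗ — r, h, g left unused
unrestricted: ✓ — simply typable at Q -> Q -> R -> P; W, C, E all held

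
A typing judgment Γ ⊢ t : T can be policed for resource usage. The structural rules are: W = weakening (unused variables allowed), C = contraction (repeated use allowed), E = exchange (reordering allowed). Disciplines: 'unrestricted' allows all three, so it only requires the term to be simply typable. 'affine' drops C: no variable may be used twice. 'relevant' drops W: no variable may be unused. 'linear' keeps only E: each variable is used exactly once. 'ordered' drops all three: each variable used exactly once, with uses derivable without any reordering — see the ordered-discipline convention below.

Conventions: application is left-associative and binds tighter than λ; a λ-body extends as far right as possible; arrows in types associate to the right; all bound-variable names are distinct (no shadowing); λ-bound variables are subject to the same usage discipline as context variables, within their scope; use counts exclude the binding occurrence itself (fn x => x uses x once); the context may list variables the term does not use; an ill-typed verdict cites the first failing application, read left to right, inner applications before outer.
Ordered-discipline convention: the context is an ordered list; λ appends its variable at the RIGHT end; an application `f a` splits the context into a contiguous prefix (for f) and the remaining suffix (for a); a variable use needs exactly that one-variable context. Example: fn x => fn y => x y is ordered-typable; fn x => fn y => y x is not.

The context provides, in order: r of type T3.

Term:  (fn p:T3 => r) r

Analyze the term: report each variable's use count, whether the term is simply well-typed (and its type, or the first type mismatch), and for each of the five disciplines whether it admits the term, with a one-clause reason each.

usage: r ×2, p (bound) ×0
uses in reading order: r, r
typing: well-typed at T3
ordered: ✗ — uses contraction: r ×2; p left unused
linear: ✗ — uses contraction: r ×2; p left unused
affine: ✗ — uses contraction: r ×2
relevant: ✗ — p left unused
unrestricted: ✓ — type-checks (T3) and nothing is barred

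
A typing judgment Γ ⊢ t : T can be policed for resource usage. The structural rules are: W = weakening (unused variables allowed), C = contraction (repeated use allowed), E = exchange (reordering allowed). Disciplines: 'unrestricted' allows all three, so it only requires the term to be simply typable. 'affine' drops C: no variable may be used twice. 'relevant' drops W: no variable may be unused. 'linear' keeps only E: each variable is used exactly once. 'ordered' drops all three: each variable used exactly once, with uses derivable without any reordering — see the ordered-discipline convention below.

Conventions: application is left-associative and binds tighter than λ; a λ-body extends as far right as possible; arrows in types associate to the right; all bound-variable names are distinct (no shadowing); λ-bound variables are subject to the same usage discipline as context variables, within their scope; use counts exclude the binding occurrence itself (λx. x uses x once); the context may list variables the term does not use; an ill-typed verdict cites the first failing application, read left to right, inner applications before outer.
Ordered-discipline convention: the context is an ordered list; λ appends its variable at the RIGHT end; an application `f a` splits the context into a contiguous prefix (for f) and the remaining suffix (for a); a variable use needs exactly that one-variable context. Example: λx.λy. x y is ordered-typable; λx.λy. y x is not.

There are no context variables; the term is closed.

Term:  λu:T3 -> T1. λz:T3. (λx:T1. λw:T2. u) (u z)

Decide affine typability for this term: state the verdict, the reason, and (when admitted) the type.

no — u ×2 used more than once (contraction)
usage: u [bound]: 2×; z [bound]: 1×; x [bound]: 0×; w [bound]: 0×
uses in reading order: u, u, z
typing: well-typed at (T3 -> T1) -> T3 -> T2 -> T3 -> T1
all disciplines: ordered ✗, linear ✗, affine ✗, relevant ✗, unrestricted ✓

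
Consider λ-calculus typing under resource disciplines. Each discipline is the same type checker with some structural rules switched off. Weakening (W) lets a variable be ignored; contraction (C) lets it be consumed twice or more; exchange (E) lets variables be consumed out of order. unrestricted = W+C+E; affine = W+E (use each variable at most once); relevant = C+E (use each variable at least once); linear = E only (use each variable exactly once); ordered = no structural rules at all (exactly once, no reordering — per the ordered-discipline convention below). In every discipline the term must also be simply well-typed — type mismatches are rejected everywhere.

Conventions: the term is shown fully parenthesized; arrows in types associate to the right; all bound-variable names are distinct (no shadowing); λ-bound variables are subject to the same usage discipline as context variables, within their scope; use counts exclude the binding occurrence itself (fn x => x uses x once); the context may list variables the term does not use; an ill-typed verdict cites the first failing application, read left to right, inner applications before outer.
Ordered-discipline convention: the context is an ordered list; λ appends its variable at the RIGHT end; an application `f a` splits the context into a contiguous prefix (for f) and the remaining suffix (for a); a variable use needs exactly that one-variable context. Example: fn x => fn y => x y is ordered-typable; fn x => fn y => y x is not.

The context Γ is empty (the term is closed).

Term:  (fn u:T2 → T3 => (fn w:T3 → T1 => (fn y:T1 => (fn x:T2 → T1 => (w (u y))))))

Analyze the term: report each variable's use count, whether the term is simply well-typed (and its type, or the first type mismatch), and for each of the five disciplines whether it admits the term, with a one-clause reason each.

variable uses: u [bound] ×1, w [bound] ×1, y [bound] ×1, x [bound] ×0
use order (left to right): w, u, y
typing: ill-typed: an application expects T2 but receives T1
ordered: ✗, a type mismatch blocks all five
linear: ✗, the type mismatch rejects it
affine: ✗, not simply typable
relevant: ✗, fails simple typing
unrestricted: ✗, a type mismatch blocks all five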